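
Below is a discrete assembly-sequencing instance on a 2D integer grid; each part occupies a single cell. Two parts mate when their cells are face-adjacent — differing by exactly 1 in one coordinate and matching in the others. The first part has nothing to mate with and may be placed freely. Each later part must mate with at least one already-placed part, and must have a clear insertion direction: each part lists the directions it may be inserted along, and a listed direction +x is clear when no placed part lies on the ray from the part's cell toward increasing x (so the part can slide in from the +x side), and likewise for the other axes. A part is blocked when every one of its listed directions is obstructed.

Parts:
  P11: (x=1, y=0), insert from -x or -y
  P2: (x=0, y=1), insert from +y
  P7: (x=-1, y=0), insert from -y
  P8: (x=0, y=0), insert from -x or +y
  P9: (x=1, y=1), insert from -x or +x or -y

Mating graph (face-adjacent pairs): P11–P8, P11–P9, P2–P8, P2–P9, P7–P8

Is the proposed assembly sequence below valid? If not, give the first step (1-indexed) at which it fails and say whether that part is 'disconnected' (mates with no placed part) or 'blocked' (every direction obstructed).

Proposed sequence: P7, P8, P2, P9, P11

Valid

1. P7@(-1, 0) [-y clear] — {P7}
2. P8@(0, 0) [+y clear] — {P7, P8}
3. P2@(0, 1) [+y clear] — {P2, P7, P8}
4. P9@(1, 1) [+x clear] — {P2, P7, P8, P9}
5. P11@(1, 0) [-y clear] — {P11, P2, P7, P8, P9}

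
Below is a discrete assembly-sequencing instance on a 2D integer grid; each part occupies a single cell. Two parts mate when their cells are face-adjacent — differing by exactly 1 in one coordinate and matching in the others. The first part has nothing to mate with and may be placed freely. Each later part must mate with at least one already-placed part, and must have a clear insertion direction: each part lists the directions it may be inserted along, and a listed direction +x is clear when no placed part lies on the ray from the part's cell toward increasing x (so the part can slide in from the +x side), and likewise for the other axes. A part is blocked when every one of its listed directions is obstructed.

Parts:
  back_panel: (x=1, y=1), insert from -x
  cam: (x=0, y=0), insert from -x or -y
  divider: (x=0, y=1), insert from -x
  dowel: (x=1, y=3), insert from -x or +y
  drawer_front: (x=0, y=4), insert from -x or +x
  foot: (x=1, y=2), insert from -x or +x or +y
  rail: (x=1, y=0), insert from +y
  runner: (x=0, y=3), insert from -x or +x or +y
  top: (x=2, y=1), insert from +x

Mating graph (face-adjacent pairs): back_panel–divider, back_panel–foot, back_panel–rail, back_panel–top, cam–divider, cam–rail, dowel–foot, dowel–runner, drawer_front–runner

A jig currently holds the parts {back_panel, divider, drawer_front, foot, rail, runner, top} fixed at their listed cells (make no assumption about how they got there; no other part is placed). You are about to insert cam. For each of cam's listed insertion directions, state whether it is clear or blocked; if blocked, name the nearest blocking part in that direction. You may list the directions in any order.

-x: clear; -y: clear

-x: ray from cam(0, 0) has no placed part ⇒ clear
-y: ray from cam(0, 0) has no placed part ⇒ clear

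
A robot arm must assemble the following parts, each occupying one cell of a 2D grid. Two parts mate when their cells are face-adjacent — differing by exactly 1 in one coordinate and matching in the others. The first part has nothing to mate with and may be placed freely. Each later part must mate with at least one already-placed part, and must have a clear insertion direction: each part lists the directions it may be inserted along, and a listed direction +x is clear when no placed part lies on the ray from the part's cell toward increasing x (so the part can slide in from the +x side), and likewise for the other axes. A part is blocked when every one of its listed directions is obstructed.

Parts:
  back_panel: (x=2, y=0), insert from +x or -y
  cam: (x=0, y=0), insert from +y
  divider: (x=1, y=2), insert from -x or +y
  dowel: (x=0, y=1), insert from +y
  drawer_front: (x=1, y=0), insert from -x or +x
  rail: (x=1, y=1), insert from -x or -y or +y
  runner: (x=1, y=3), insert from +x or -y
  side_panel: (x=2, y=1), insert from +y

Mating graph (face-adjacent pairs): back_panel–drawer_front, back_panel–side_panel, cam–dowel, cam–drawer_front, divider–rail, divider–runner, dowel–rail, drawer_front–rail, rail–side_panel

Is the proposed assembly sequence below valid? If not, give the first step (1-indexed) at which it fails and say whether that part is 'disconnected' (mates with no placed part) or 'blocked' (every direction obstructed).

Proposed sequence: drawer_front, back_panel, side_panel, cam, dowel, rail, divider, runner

1. drawer_front@(1, 0) [-x clear] — {drawer_front}
2. back_panel@(2, 0) [+x clear] — {back_panel, drawer_front}
3. side_panel@(2, 1) [+y clear] — {back_panel, drawer_front, side_panel}
4. cam@(0, 0) [+y clear] — {back_panel, cam, drawer_front, side_panel}
5. dowel@(0, 1) [+y clear] — {back_panel, cam, dowel, drawer_front, side_panel}
6. rail@(1, 1) [+y clear] — {back_panel, cam, dowel, drawer_front, rail, side_panel}
7. divider@(1, 2) [-x clear] — {back_panel, cam, divider, dowel, drawer_front, rail, side_panel}
8. runner@(1, 3) [+x clear] — {back_panel, cam, divider, dowel, drawer_front, rail, runner, side_panel}

Valid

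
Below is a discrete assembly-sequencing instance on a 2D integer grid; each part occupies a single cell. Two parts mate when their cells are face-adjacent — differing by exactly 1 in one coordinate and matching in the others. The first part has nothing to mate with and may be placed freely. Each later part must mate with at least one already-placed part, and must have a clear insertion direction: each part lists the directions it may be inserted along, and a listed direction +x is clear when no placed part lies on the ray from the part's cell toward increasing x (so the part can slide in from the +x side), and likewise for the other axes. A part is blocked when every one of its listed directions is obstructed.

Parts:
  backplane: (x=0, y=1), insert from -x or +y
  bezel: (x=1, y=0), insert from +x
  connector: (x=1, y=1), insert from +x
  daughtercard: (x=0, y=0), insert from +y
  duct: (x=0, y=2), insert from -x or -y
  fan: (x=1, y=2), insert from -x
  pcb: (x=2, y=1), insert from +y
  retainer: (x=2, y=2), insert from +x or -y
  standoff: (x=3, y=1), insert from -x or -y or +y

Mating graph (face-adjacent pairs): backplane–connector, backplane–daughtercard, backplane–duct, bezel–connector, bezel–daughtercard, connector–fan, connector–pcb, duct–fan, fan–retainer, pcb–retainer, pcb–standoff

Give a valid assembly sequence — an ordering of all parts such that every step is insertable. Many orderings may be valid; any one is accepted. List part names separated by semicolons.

connector; bezel; daughtercard; backplane; pcb; retainer; standoff; fan; duct

1. connector@(1, 1) [+x clear] — {connector}
2. bezel@(1, 0) [+x clear] — {bezel, connector}
3. daughtercard@(0, 0) [+y clear] — {bezel, connector, daughtercard}
4. backplane@(0, 1) [-x clear] — {backplane, bezel, connector, daughtercard}
5. pcb@(2, 1) [+y clear] — {backplane, bezel, connector, daughtercard, pcb}
6. retainer@(2, 2) [+x clear] — {backplane, bezel, connector, daughtercard, pcb, retainer}
7. standoff@(3, 1) [-y clear] — {backplane, bezel, connector, daughtercard, pcb, retainer, standoff}
8. fan@(1, 2) [-x clear] — {backplane, bezel, connector, daughtercard, fan, pcb, retainer, standoff}
9. duct@(0, 2) [-x clear] — {backplane, bezel, connector, daughtercard, duct, fan, pcb, retainer, standoff}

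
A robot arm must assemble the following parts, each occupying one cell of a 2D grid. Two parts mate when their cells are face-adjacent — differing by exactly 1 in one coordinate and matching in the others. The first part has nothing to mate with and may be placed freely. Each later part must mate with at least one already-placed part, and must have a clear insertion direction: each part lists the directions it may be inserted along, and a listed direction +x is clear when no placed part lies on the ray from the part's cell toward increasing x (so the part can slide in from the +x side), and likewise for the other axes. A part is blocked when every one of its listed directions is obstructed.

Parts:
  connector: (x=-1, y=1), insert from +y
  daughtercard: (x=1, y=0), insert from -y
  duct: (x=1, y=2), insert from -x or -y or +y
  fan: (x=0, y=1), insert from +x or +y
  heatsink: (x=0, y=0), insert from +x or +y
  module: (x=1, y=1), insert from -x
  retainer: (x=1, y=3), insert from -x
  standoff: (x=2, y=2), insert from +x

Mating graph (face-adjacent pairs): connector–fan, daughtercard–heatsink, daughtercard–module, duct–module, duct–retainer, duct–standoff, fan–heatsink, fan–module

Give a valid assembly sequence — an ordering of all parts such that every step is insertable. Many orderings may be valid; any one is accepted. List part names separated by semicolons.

1. module@(1, 1) [-x clear] — {module}
2. duct@(1, 2) [-x clear] — {duct, module}
3. fan@(0, 1) [+y clear] — {duct, fan, module}
4. connector@(-1, 1) [+y clear] — {connector, duct, fan, module}
5. retainer@(1, 3) [-x clear] — {connector, duct, fan, module, retainer}
6. heatsink@(0, 0) [+x clear] — {connector, duct, fan, heatsink, module, retainer}
7. daughtercard@(1, 0) [-y clear] — {connector, daughtercard, duct, fan, heatsink, module, retainer}
8. standoff@(2, 2) [+x clear] — {connector, daughtercard, duct, fan, heatsink, module, retainer, standoff}

module; duct; fan; connector; retainer; heatsink; daughtercard; standoff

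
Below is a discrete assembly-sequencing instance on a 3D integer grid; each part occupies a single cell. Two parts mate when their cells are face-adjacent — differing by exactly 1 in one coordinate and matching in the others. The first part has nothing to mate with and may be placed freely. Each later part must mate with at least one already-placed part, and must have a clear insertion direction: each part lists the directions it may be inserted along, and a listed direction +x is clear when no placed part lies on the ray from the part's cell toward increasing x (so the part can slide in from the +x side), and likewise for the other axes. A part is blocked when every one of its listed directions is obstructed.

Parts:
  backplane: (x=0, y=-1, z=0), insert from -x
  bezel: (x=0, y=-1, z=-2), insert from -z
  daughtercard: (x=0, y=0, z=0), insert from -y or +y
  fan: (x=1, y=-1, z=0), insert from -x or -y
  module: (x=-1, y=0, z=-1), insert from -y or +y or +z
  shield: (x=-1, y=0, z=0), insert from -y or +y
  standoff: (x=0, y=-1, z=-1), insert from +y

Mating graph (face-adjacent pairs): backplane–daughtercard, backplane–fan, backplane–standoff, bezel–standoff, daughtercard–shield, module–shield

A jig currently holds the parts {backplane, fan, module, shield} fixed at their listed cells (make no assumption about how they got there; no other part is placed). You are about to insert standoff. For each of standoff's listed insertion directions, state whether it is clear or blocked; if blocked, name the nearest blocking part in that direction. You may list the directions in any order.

+y: clear

+y: ray from standoff(0, -1, -1) has no placed part ⇒ clear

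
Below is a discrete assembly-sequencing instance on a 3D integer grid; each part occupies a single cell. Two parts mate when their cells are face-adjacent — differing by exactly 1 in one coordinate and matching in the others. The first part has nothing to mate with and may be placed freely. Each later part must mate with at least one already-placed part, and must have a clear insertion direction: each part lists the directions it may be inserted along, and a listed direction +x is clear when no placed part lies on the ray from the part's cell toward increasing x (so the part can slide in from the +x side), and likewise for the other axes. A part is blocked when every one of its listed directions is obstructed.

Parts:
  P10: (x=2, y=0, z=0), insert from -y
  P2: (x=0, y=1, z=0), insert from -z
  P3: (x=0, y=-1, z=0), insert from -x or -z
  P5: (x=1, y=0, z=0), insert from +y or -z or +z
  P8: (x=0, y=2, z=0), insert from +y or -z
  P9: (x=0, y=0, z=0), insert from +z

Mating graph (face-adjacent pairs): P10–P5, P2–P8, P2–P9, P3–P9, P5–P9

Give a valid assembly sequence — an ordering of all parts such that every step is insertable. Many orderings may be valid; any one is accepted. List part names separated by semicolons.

P2; P9; P3; P5; P10; P8

1. P2@(0, 1, 0) [-z clear] — {P2}
2. P9@(0, 0, 0) [+z clear] — {P2, P9}
3. P3@(0, -1, 0) [-x clear] — {P2, P3, P9}
4. P5@(1, 0, 0) [+y clear] — {P2, P3, P5, P9}
5. P10@(2, 0, 0) [-y clear] — {P10, P2, P3, P5, P9}
6. P8@(0, 2, 0) [+y clear] — {P10, P2, P3, P5, P8, P9}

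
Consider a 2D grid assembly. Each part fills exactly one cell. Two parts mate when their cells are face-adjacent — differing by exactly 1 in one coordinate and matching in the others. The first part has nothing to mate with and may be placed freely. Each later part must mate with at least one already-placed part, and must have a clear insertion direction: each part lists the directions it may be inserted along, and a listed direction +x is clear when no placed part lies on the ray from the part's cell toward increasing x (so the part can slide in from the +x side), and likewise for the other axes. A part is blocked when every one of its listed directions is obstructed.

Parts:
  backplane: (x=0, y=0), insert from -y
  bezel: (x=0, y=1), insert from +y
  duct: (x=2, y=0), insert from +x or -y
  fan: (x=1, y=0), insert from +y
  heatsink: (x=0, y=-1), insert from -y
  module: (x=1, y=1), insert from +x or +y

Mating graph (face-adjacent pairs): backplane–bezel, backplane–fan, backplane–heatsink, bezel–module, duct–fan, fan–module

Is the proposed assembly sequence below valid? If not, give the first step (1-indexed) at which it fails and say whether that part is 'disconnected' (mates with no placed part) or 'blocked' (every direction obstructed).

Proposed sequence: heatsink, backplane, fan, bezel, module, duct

1. heatsink@(0, -1) [-y clear] — {heatsink}
2. backplane@(0, 0) — -y all obstructed ⇒ blocked

Invalid at step 2 (blocked)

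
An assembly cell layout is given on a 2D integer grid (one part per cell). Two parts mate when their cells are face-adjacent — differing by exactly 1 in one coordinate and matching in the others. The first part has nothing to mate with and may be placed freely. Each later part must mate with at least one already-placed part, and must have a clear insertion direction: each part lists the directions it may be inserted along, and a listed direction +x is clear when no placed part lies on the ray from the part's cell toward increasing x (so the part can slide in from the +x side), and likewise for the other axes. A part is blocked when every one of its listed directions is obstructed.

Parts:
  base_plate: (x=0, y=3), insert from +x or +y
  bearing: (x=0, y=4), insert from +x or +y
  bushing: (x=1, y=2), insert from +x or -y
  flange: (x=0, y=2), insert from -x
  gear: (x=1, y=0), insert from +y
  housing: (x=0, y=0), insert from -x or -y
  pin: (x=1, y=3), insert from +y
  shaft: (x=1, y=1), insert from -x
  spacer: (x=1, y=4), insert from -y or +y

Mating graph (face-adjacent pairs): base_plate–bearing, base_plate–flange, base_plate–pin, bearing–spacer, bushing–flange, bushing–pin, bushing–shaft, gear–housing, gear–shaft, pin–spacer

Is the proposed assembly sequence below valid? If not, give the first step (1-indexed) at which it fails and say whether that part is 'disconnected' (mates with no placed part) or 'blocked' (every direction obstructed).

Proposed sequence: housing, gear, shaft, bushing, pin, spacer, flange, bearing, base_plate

Invalid at step 9 (blocked)

1. housing@(0, 0) [-x clear] — {housing}
2. gear@(1, 0) [+y clear] — {gear, housing}
3. shaft@(1, 1) [-x clear] — {gear, housing, shaft}
4. bushing@(1, 2) [+x clear] — {bushing, gear, housing, shaft}
5. pin@(1, 3) [+y clear] — {bushing, gear, housing, pin, shaft}
6. spacer@(1, 4) [+y clear] — {bushing, gear, housing, pin, shaft, spacer}
7. flange@(0, 2) [-x clear] — {bushing, flange, gear, housing, pin, shaft, spacer}
8. bearing@(0, 4) [+y clear] — {bearing, bushing, flange, gear, housing, pin, shaft, spacer}
9. base_plate@(0, 3) — +x/+y all obstructed ⇒ blocked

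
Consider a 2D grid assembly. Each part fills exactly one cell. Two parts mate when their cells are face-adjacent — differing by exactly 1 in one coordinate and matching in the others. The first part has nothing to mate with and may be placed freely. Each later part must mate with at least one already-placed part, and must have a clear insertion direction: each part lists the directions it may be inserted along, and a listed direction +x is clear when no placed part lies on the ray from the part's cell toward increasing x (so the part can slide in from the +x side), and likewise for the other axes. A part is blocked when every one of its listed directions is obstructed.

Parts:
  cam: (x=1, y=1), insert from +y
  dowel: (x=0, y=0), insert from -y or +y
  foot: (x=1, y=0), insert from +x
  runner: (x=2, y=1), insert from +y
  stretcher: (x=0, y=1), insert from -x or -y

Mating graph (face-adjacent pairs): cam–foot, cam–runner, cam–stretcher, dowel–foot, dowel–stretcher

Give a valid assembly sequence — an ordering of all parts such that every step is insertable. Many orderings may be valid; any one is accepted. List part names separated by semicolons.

1. foot@(1, 0) [+x clear] — {foot}
2. dowel@(0, 0) [-y clear] — {dowel, foot}
3. cam@(1, 1) [+y clear] — {cam, dowel, foot}
4. runner@(2, 1) [+y clear] — {cam, dowel, foot, runner}
5. stretcher@(0, 1) [-x clear] — {cam, dowel, foot, runner, stretcher}

foot; dowel; cam; runner; stretcher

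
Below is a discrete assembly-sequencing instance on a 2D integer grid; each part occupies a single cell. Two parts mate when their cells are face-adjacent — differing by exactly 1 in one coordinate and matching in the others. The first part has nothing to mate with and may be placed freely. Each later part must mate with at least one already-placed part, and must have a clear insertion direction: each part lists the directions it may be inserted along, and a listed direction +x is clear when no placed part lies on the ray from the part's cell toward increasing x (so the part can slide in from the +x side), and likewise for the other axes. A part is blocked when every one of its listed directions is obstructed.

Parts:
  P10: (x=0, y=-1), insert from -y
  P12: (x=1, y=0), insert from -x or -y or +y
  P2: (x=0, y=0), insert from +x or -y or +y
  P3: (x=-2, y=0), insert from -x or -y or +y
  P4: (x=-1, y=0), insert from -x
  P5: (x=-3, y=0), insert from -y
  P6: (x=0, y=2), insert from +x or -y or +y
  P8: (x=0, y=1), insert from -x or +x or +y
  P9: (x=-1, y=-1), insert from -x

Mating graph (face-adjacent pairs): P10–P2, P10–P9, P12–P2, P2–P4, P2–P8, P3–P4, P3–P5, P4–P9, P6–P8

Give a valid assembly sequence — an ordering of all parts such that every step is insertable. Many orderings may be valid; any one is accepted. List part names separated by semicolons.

1. P12@(1, 0) [-x clear] — {P12}
2. P2@(0, 0) [-y clear] — {P12, P2}
3. P4@(-1, 0) [-x clear] — {P12, P2, P4}
4. P10@(0, -1) [-y clear] — {P10, P12, P2, P4}
5. P8@(0, 1) [-x clear] — {P10, P12, P2, P4, P8}
6. P3@(-2, 0) [-x clear] — {P10, P12, P2, P3, P4, P8}
7. P5@(-3, 0) [-y clear] — {P10, P12, P2, P3, P4, P5, P8}
8. P6@(0, 2) [+x clear] — {P10, P12, P2, P3, P4, P5, P6, P8}
9. P9@(-1, -1) [-x clear] — {P10, P12, P2, P3, P4, P5, P6, P8, P9}

P12; P2; P4; P10; P8; P3; P5; P6; P9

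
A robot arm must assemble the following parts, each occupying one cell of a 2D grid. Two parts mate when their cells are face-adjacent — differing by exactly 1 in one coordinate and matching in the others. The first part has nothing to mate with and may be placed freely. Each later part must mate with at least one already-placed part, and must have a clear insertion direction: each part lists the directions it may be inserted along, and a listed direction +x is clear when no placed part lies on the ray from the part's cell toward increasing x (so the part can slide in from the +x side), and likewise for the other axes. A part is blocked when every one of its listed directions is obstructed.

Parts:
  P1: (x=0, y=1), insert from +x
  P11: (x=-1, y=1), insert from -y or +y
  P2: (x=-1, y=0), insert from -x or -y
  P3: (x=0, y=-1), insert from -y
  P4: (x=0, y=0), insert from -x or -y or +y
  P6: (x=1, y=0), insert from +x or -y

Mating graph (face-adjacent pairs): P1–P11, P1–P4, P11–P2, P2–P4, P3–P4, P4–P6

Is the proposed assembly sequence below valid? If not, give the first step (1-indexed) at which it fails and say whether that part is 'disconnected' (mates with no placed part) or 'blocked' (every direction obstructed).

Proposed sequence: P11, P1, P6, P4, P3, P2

1. P11@(-1, 1) [-y clear] — {P11}
2. P1@(0, 1) [+x clear] — {P1, P11}
3. P6@(1, 0) — no placed neighbour ⇒ disconnected

Invalid at step 3 (disconnected)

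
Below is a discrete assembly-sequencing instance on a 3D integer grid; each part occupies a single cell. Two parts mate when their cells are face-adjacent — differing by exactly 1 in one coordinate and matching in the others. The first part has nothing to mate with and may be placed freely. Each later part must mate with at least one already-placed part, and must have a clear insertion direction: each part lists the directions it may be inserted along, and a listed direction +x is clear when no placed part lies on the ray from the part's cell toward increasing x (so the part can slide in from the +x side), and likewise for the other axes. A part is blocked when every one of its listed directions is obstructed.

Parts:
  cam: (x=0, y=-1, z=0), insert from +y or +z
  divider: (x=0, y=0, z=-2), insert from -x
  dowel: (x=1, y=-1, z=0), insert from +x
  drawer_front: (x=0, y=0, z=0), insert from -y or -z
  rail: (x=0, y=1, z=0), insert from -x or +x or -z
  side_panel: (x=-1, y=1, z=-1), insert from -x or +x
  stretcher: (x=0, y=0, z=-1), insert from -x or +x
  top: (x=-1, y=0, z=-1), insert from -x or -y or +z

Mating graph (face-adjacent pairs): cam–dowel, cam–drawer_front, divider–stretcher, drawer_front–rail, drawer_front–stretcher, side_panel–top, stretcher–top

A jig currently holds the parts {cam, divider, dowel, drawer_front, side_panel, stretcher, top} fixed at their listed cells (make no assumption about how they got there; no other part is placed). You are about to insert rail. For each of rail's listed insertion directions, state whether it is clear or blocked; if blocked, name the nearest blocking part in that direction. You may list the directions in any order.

+x: clear; -x: clear; -z: clear

-x: ray from rail(0, 1, 0) has no placed part ⇒ clear
+x: ray from rail(0, 1, 0) has no placed part ⇒ clear
-z: ray from rail(0, 1, 0) has no placed part ⇒ clear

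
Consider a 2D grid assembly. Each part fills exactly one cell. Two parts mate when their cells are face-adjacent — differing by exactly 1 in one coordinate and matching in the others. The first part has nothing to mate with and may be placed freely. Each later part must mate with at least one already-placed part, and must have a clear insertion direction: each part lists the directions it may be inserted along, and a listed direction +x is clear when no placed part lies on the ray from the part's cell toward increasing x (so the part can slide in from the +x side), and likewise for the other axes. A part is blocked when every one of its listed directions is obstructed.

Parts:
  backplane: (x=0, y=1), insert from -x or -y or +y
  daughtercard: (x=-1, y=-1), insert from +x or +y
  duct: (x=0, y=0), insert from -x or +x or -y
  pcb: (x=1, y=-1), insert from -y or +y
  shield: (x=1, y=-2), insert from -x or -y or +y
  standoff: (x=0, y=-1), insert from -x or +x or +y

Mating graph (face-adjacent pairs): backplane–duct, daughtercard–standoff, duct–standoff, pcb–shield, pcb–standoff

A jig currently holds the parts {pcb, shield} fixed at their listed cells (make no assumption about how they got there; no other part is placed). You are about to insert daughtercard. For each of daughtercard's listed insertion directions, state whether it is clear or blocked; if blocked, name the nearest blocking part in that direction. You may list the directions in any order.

+x: blocked by pcb; +y: clear

+x: nearest on ray is pcb@(1, -1) ⇒ blocked
+y: ray from daughtercard(-1, -1) has no placed part ⇒ clear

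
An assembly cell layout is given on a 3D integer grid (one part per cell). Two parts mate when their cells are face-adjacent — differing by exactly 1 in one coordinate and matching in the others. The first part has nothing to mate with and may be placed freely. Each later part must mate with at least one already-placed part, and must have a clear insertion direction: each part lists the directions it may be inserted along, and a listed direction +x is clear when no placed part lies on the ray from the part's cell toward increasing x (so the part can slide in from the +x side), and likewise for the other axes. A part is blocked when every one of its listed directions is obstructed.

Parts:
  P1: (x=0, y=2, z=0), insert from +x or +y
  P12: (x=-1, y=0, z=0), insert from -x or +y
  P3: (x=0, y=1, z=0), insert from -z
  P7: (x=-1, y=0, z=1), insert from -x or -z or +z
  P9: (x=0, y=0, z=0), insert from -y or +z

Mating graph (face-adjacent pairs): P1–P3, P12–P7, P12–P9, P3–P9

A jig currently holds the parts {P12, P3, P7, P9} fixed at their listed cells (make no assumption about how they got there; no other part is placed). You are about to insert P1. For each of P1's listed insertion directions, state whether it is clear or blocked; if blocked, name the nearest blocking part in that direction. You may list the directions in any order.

+x: ray from P1(0, 2, 0) has no placed part ⇒ clear
+y: ray from P1(0, 2, 0) has no placed part ⇒ clear

+x: clear; +y: clear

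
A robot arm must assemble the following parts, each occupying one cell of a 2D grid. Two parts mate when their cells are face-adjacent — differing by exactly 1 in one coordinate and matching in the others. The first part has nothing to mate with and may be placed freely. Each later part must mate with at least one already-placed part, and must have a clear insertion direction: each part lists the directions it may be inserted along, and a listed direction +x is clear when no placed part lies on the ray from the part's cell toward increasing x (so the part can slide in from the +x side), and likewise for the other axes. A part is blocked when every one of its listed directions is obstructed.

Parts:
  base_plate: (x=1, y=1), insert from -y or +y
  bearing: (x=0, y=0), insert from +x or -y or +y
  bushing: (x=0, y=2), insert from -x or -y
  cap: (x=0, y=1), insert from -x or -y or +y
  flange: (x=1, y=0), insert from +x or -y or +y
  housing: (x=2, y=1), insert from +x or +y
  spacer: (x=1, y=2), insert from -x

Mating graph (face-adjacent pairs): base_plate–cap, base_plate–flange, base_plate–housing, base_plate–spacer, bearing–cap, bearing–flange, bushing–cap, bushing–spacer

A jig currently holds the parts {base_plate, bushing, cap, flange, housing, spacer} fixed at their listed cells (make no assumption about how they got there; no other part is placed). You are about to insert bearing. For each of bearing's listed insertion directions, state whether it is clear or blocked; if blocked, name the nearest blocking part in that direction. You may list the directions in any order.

+x: nearest on ray is flange@(1, 0) ⇒ blocked
-y: ray from bearing(0, 0) has no placed part ⇒ clear
+y: nearest on ray is cap@(0, 1) ⇒ blocked

+x: blocked by flange; +y: blocked by cap; -y: clear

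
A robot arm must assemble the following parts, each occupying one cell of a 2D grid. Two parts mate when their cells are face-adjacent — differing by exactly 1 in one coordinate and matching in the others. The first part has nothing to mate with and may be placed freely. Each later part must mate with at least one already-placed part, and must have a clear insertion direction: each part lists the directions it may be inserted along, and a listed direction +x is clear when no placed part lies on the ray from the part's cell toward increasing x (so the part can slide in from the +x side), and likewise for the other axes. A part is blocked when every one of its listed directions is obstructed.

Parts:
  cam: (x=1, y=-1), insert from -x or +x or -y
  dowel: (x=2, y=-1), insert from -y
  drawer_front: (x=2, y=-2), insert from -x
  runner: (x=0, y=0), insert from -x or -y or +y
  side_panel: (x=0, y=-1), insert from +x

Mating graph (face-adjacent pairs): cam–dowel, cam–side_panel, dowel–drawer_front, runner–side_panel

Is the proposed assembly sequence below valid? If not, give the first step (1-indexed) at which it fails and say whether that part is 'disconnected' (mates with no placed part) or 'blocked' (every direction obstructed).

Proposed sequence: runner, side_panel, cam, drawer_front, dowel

Invalid at step 4 (disconnected)

1. runner@(0, 0) [-x clear] — {runner}
2. side_panel@(0, -1) [+x clear] — {runner, side_panel}
3. cam@(1, -1) [+x clear] — {cam, runner, side_panel}
4. drawer_front@(2, -2) — no placed neighbour ⇒ disconnected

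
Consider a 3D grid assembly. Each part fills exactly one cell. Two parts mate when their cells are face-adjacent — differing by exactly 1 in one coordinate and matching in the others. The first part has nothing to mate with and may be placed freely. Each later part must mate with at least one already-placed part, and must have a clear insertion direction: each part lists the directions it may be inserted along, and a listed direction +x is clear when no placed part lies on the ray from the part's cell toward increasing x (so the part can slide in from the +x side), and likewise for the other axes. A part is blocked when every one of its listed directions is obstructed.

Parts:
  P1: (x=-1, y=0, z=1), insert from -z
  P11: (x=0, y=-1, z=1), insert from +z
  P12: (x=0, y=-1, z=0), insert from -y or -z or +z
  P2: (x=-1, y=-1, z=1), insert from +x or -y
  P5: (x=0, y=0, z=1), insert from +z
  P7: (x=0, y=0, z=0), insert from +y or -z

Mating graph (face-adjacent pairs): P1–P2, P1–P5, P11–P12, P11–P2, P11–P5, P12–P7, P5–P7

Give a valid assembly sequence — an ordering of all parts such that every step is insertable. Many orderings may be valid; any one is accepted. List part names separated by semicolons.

P11; P2; P5; P12; P7; P1

1. P11@(0, -1, 1) [+z clear] — {P11}
2. P2@(-1, -1, 1) [-y clear] — {P11, P2}
3. P5@(0, 0, 1) [+z clear] — {P11, P2, P5}
4. P12@(0, -1, 0) [-y clear] — {P11, P12, P2, P5}
5. P7@(0, 0, 0) [+y clear] — {P11, P12, P2, P5, P7}
6. P1@(-1, 0, 1) [-z clear] — {P1, P11, P12, P2, P5, P7}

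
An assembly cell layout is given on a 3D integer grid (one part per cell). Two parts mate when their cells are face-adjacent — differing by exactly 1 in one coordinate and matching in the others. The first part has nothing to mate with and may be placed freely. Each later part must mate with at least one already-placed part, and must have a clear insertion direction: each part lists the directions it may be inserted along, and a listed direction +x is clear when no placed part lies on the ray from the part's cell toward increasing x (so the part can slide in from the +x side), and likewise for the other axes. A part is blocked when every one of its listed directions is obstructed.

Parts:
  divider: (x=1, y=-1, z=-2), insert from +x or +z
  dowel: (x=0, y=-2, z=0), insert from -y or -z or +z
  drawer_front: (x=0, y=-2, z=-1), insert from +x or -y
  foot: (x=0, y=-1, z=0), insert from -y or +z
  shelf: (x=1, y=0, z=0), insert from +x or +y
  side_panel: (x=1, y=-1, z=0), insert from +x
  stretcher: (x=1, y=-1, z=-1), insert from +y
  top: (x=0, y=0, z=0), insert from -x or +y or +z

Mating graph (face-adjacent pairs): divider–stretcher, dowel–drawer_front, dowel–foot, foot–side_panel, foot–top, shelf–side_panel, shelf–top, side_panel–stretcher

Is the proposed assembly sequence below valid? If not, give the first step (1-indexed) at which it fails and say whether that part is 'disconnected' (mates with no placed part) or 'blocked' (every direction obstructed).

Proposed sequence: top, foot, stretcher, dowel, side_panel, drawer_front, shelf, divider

Invalid at step 3 (disconnected)

1. top@(0, 0, 0) [-x clear] — {top}
2. foot@(0, -1, 0) [-y clear] — {foot, top}
3. stretcher@(1, -1, -1) — no placed neighbour ⇒ disconnected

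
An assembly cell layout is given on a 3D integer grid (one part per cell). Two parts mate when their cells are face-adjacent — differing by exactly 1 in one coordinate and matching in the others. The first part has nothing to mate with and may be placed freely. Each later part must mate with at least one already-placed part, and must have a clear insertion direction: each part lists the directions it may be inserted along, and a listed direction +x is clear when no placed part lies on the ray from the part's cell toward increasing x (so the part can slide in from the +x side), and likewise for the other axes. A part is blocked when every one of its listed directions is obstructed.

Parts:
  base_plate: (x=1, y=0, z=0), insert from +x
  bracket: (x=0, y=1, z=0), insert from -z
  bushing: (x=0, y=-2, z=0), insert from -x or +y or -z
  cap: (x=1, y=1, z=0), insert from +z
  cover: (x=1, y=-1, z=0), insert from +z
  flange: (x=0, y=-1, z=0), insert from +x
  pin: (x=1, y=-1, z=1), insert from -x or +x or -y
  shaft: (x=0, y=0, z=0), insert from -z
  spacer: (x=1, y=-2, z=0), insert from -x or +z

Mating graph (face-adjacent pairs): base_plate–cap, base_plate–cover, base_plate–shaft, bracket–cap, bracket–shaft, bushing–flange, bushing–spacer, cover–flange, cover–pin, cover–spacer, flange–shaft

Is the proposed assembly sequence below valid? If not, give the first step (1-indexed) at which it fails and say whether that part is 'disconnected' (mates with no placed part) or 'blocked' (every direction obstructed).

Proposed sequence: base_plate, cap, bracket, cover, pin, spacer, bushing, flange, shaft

Invalid at step 8 (blocked)

1. base_plate@(1, 0, 0) [+x clear] — {base_plate}
2. cap@(1, 1, 0) [+z clear] — {base_plate, cap}
3. bracket@(0, 1, 0) [-z clear] — {base_plate, bracket, cap}
4. cover@(1, -1, 0) [+z clear] — {base_plate, bracket, cap, cover}
5. pin@(1, -1, 1) [-x clear] — {base_plate, bracket, cap, cover, pin}
6. spacer@(1, -2, 0) [-x clear] — {base_plate, bracket, cap, cover, pin, spacer}
7. bushing@(0, -2, 0) [-x clear] — {base_plate, bracket, bushing, cap, cover, pin, spacer}
8. flange@(0, -1, 0) — +x all obstructed ⇒ blocked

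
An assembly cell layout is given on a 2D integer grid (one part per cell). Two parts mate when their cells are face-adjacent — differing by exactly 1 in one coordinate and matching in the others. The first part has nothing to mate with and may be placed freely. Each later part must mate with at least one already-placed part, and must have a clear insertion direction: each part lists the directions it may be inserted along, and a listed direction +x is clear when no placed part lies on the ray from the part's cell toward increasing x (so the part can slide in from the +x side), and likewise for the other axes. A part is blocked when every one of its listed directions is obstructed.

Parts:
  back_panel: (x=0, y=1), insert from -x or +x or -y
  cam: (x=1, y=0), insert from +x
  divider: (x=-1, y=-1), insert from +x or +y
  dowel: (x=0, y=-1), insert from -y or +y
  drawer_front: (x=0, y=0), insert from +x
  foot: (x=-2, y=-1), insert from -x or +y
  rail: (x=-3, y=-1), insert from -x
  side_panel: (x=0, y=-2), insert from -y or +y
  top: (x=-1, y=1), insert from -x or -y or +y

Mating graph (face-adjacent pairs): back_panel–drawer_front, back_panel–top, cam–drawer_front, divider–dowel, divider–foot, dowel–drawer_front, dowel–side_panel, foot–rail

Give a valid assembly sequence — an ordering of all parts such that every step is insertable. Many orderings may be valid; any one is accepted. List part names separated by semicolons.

1. dowel@(0, -1) [-y clear] — {dowel}
2. drawer_front@(0, 0) [+x clear] — {dowel, drawer_front}
3. cam@(1, 0) [+x clear] — {cam, dowel, drawer_front}
4. side_panel@(0, -2) [-y clear] — {cam, dowel, drawer_front, side_panel}
5. back_panel@(0, 1) [-x clear] — {back_panel, cam, dowel, drawer_front, side_panel}
6. divider@(-1, -1) [+y clear] — {back_panel, cam, divider, dowel, drawer_front, side_panel}
7. foot@(-2, -1) [-x clear] — {back_panel, cam, divider, dowel, drawer_front, foot, side_panel}
8. top@(-1, 1) [-x clear] — {back_panel, cam, divider, dowel, drawer_front, foot, side_panel, top}
9. rail@(-3, -1) [-x clear] — {back_panel, cam, divider, dowel, drawer_front, foot, rail, side_panel, top}

dowel; drawer_front; cam; side_panel; back_panel; divider; foot; top; rail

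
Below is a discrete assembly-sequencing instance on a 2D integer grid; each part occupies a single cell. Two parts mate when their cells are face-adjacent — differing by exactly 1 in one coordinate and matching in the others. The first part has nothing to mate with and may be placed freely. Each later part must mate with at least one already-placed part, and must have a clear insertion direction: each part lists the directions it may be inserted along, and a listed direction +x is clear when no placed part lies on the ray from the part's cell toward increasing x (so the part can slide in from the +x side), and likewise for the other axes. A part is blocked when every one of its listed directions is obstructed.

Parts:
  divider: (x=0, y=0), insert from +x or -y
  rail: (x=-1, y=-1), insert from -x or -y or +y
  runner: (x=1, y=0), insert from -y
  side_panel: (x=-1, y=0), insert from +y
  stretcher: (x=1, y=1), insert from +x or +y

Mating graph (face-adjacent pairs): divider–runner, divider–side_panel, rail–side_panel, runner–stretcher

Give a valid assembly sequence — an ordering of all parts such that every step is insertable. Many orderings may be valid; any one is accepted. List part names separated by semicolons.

1. rail@(-1, -1) [-x clear] — {rail}
2. side_panel@(-1, 0) [+y clear] — {rail, side_panel}
3. divider@(0, 0) [+x clear] — {divider, rail, side_panel}
4. runner@(1, 0) [-y clear] — {divider, rail, runner, side_panel}
5. stretcher@(1, 1) [+x clear] — {divider, rail, runner, side_panel, stretcher}

rail; side_panel; divider; runner; stretcher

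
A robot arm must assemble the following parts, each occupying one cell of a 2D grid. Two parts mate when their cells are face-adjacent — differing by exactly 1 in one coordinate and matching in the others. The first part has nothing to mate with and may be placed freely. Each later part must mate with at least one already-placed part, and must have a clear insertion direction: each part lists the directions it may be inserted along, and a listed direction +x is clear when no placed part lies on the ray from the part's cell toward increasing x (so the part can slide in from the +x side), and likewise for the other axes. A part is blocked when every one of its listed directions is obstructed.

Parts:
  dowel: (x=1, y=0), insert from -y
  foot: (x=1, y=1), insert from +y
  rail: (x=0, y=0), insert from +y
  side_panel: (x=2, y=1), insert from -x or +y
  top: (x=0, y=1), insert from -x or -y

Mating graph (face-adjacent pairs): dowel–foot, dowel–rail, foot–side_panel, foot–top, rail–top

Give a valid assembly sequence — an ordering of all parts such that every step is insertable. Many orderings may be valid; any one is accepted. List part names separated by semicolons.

side_panel; foot; dowel; rail; top

1. side_panel@(2, 1) [-x clear] — {side_panel}
2. foot@(1, 1) [+y clear] — {foot, side_panel}
3. dowel@(1, 0) [-y clear] — {dowel, foot, side_panel}
4. rail@(0, 0) [+y clear] — {dowel, foot, rail, side_panel}
5. top@(0, 1) [-x clear] — {dowel, foot, rail, side_panel, top}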